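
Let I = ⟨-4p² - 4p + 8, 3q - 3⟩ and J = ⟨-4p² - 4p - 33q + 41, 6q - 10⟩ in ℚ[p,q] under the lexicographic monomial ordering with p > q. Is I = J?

No, the ideals differ.

For a fixed monomial order, each ideal has a unique reduced Gröbner basis; comparing bases decides equality.
Buchberger on the first generating set:
f_1 = -4p² - 4p + 8, LT = p².
f_2 = 3q - 3, LT = q.

The S-polynomials (S(f_1,f_2)) all reduce to 0 modulo the current basis, so we have a Gröbner basis.
Inter-reduce: drop elements whose leading term is divisible by another's, tail-reduce, and make monic.
Reduced Gröbner basis: {p² + p - 2, q - 1}.

Buchberger on the second generating set:
h_1 = -4p² - 4p - 33q + 41, LT = p².
h_2 = 6q - 10, LT = q.

The S-polynomials (S(h_1,h_2)) all reduce to 0 modulo the current basis, so we have a Gröbner basis.
Inter-reduce: drop elements whose leading term is divisible by another's, tail-reduce, and make monic.
Reduced Gröbner basis: {p² + p + 7/2, q - 5/3}.

These differ, so the ideals are not equal.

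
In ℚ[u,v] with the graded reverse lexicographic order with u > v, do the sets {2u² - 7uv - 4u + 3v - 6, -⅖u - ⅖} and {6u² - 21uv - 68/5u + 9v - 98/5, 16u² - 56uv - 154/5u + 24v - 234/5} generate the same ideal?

Yes, the ideals are equal.

Equality of ideals is decidable: compute both reduced Gröbner bases (unique for the ordering) and check whether they agree.
Buchberger on the first generating set:
f_1 = 2u² - 7uv - 4u + 3v - 6, LT = u².
f_2 = -⅖u - ⅖, LT = u.

S(f_1,f_2): lcm = u². S = -7/2uv - 3u + 3/2v - 3.
  reduce S modulo (f_1, f_2):
  remainder 5v ≠ 0; add g_3 = 5v to the basis.

The other S-polynomials (S(f_1,g_3), S(f_2,g_3)) all reduce to 0 modulo the current basis, so we have a Gröbner basis.
Inter-reduce: drop elements whose leading term is divisible by another's, tail-reduce, and make monic.
Reduced Gröbner basis: {u + 1, v}.

Buchberger on the second generating set:
h_1 = 6u² - 21uv - 68/5u + 9v - 98/5, LT = u².
h_2 = 16u² - 56uv - 154/5u + 24v - 234/5, LT = u².

S(h_1,h_2): lcm = u². S = -41/120u - 41/120.
  reduce S modulo (h_1, h_2):
  remainder -41/120u - 41/120 ≠ 0; add k_3 = -41/120u - 41/120 to the basis.

S(h_1,k_3): lcm = u². S = -7/2uv - 49/15u + 3/2v - 49/15.
  reduce S modulo (h_1, h_2, k_3):
  remainder 5v ≠ 0; add k_4 = 5v to the basis.

The other S-polynomials (S(h_2,k_3), S(h_1,k_4), S(h_2,k_4), S(k_3,k_4)) all reduce to 0 modulo the current basis, so we have a Gröbner basis.
Inter-reduce: drop elements whose leading term is divisible by another's, tail-reduce, and make monic.
Reduced Gröbner basis: {u + 1, v}.

Same reduced basis, so the two generating sets span the same ideal.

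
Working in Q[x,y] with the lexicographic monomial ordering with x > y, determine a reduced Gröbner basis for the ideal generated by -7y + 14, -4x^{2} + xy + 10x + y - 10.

G = {x^{2} - 3x + 2, y - 2}

The reduced Gröbner basis is the canonical form of the ideal for this ordering.

f_1 = -7y + 14, LT = y.
f_2 = -4x^{2} + xy + 10x + y - 10, LT = x^{2}.

The S-polynomials (S(f_1,f_2)) all reduce to 0 modulo the current basis, so we have a Gröbner basis.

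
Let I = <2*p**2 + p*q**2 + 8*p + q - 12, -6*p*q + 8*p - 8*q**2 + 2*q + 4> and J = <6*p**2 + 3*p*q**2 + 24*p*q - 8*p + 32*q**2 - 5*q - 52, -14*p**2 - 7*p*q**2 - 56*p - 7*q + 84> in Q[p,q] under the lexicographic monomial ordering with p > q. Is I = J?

Since reduced Gröbner bases are canonical representatives of ideals under a given ordering, it suffices to compute and compare them.
Buchberger on the first generating set:
f_1 = 2*p**2 + p*q**2 + 8*p + q - 12, LT = p**2.
f_2 = -6*p*q + 8*p - 8*q**2 + 2*q + 4, LT = p*q.

S(f_1,f_2): lcm = p**2*q. S = 4/3*p**2 + 1/2*p*q**3 - 4/3*p*q**2 + 13/3*p*q + 2/3*p + 1/2*q**2 - 6*q.
  reduce S modulo (f_1, f_2):
  remainder -34/27*p - 2/3*q**4 + 35/18*q**3 - 163/54*q**2 - 181/27*q + 262/27 ≠ 0; add g_3 = -34/27*p - 2/3*q**4 + 35/18*q**3 - 163/54*q**2 - 181/27*q + 262/27 to the basis.

S(f_1,g_3): lcm = p**2. S = -9/17*p*q**4 + 105/68*p*q**3 - 129/68*p*q**2 - 181/34*p*q + 199/17*p + 1/2*q - 6.
  reduce S modulo (f_1, f_2, g_3):
  remainder 12/17*q**5 - 3*q**4 + 101/17*q**3 + 18/17*q**2 - 328/17*q + 248/17 ≠ 0; add g_4 = 12/17*q**5 - 3*q**4 + 101/17*q**3 + 18/17*q**2 - 328/17*q + 248/17 to the basis.

The other S-polynomials (S(f_2,g_3), S(f_1,g_4), S(f_2,g_4), S(g_3,g_4)) all reduce to 0 modulo the current basis, so we have a Gröbner basis.
Inter-reduce: drop elements whose leading term is divisible by another's, tail-reduce, and make monic.
Reduced Gröbner basis: {p + 9/17*q**4 - 105/68*q**3 + 163/68*q**2 + 181/34*q - 131/17, q**5 - 17/4*q**4 + 101/12*q**3 + 3/2*q**2 - 82/3*q + 62/3}.

Buchberger on the second generating set:
h_1 = 6*p**2 + 3*p*q**2 + 24*p*q - 8*p + 32*q**2 - 5*q - 52, LT = p**2.
h_2 = -14*p**2 - 7*p*q**2 - 56*p - 7*q + 84, LT = p**2.

S(h_1,h_2): lcm = p**2. S = 4*p*q - 16/3*p + 16/3*q**2 - 4/3*q - 8/3.
  reduce S modulo (h_1, h_2):
  remainder 4*p*q - 16/3*p + 16/3*q**2 - 4/3*q - 8/3 ≠ 0; add k_3 = 4*p*q - 16/3*p + 16/3*q**2 - 4/3*q - 8/3 to the basis.

S(h_1,k_3): lcm = p**2*q. S = 4/3*p**2 + 1/2*p*q**3 + 8/3*p*q**2 - p*q + 2/3*p + 16/3*q**3 - 5/6*q**2 - 26/3*q.
  reduce S modulo (h_1, h_2, k_3):
  remainder -34/27*p - 2/3*q**4 + 35/18*q**3 - 163/54*q**2 - 181/27*q + 262/27 ≠ 0; add k_4 = -34/27*p - 2/3*q**4 + 35/18*q**3 - 163/54*q**2 - 181/27*q + 262/27 to the basis.

S(h_1,k_4): lcm = p**2. S = -9/17*p*q**4 + 105/68*p*q**3 - 129/68*p*q**2 - 45/34*p*q + 325/51*p + 16/3*q**2 - 5/6*q - 26/3.
  reduce S modulo (h_1, h_2, k_3, k_4):
  remainder 12/17*q**5 - 3*q**4 + 101/17*q**3 + 18/17*q**2 - 328/17*q + 248/17 ≠ 0; add k_5 = 12/17*q**5 - 3*q**4 + 101/17*q**3 + 18/17*q**2 - 328/17*q + 248/17 to the basis.

The other S-polynomials (S(h_2,k_3), S(h_2,k_4), S(k_3,k_4), S(h_1,k_5), S(h_2,k_5), S(k_3,k_5), S(k_4,k_5)) all reduce to 0 modulo the current basis, so we have a Gröbner basis.
Inter-reduce: drop elements whose leading term is divisible by another's, tail-reduce, and make monic.
Reduced Gröbner basis: {p + 9/17*q**4 - 105/68*q**3 + 163/68*q**2 + 181/34*q - 131/17, q**5 - 17/4*q**4 + 101/12*q**3 + 3/2*q**2 - 82/3*q + 62/3}.

The two bases agree; hence the ideals are identical.
The same test decides containment: I ⊆ J iff every generator of I reduces to 0 modulo a Gröbner basis of J.

Yes, the ideals are equal.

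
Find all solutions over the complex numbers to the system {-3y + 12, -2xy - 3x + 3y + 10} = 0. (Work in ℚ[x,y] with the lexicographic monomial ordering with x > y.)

Compute a lex Gröbner basis by Buchberger's algorithm.
f_1 = -3y + 12, LT = y.
f_2 = -2xy - 3x + 3y + 10, LT = xy.

S(f_1,f_2): lcm = xy. S = -11/2x + 3/2y + 5.
  leading term x: no divisor's leading term divides it; move -11/2x to the remainder.
  leading term y: subtract (-½)·f_1 from 3/2y + 5 → 11
  leading term 1: no divisor's leading term divides it; move 11 to the remainder.
  remainder -11/2x + 11 ≠ 0; add h_3 = -11/2x + 11 to the basis.

The other S-polynomials (S(f_1,h_3), S(f_2,h_3)) all reduce to 0 modulo the current basis, so we have a Gröbner basis.
Inter-reduce: drop elements whose leading term is divisible by another's, tail-reduce, and make monic.
Reduced Gröbner basis: {x - 2, y - 4}.

Elimination: the polynomial y - 4 lies in the elimination ideal for y, so y ∈ {4}. For each such y, the remaining basis elements (now univariate) give the rest of the solution.
  y = 4: the earlier basis element becomes x - 2 = 0, giving x = 2 — point (2, 4).

{(2, 4)}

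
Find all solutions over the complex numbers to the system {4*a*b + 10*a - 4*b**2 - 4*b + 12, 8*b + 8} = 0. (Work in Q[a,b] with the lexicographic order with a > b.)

Compute a lex Gröbner basis by Buchberger's algorithm.
f_1 = 4*a*b + 10*a - 4*b**2 - 4*b + 12, LT = a*b.
f_2 = 8*b + 8, LT = b.

S(f_1,f_2): lcm = a*b. S = 3/2*a - b**2 - b + 3.
  leading term a: no divisor's leading term divides it; move 3/2*a to the remainder.
  leading term b**2: subtract (-1/8*b)·f_2 from -b**2 - b + 3 → 3
  leading term 1: no divisor's leading term divides it; move 3 to the remainder.
  remainder 3/2*a + 3 ≠ 0; add h_3 = 3/2*a + 3 to the basis.

S(f_1,h_3): lcm = a*b. S = 5/2*a - b**2 - 3*b + 3.
  leading term a: subtract (5/3)·h_3 from 5/2*a - b**2 - 3*b + 3 → -b**2 - 3*b - 2
  leading term b**2: subtract (-1/8*b)·f_2 from -b**2 - 3*b - 2 → -2*b - 2
  leading term b: subtract (-1/4)·f_2 from -2*b - 2 → 0
  remainder 0.

S(f_2,h_3): leading monomials are coprime, so the S-polynomial reduces to 0 (Buchberger's first criterion).
Every S-polynomial of the final basis reduces to 0, so we have a Gröbner basis.
Inter-reduce: drop elements whose leading term is divisible by another's, tail-reduce, and make monic.
Reduced Gröbner basis: {a + 2, b + 1}.

Elimination: the polynomial b + 1 lies in the elimination ideal for b, so b ∈ {-1}. For each such b, the remaining basis elements (now univariate) give the rest of the solution.
  b = -1: the earlier basis element becomes a + 2 = 0, giving a = -2 — point (-2, -1).

{(-2, -1)}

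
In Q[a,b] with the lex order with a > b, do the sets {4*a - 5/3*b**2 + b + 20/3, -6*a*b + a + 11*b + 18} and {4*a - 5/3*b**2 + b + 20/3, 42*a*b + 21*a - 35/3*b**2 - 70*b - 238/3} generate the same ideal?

Two ideals are equal iff their reduced Gröbner bases coincide (the reduced basis is unique for a fixed ordering).
Buchberger on the first generating set:
f_1 = 4*a - 5/3*b**2 + b + 20/3, LT = a.
f_2 = -6*a*b + a + 11*b + 18, LT = a*b.

S(f_1,f_2): lcm = a*b. S = 1/6*a - 5/12*b**3 + 1/4*b**2 + 7/2*b + 3.
  leading term a: subtract (1/24)·f_1 from 1/6*a - 5/12*b**3 + 1/4*b**2 + 7/2*b + 3 → -5/12*b**3 + 23/72*b**2 + 83/24*b + 49/18
  leading term b**3: no divisor's leading term divides it; move -5/12*b**3 to the remainder.
  leading term b**2: no divisor's leading term divides it; move 23/72*b**2 to the remainder.
  leading term b: no divisor's leading term divides it; move 83/24*b to the remainder.
  leading term 1: no divisor's leading term divides it; move 49/18 to the remainder.
  remainder -5/12*b**3 + 23/72*b**2 + 83/24*b + 49/18 ≠ 0; add g_3 = -5/12*b**3 + 23/72*b**2 + 83/24*b + 49/18 to the basis.

S(f_1,g_3): leading monomials are coprime, so the S-polynomial reduces to 0 (Buchberger's first criterion).
S(f_2,g_3): lcm = a*b**3. S = 3/5*a*b**2 + 83/10*a*b + 98/15*a - 11/6*b**3 - 3*b**2.
  leading term a*b**2: subtract (3/20*b**2)·f_1 from 3/5*a*b**2 + 83/10*a*b + 98/15*a - 11/6*b**3 - 3*b**2 → 83/10*a*b + 98/15*a + 1/4*b**4 - 119/60*b**3 - 4*b**2
  leading term a*b: subtract (83/40*b)·f_1 from 83/10*a*b + 98/15*a + 1/4*b**4 - 119/60*b**3 - 4*b**2 → 98/15*a + 1/4*b**4 + 59/40*b**3 - 243/40*b**2 - 83/6*b
  leading term a: subtract (49/30)·f_1 from 98/15*a + 1/4*b**4 + 59/40*b**3 - 243/40*b**2 - 83/6*b → 1/4*b**4 + 59/40*b**3 - 1207/360*b**2 - 232/15*b - 98/9
  leading term b**4: subtract (-3/5*b)·g_3 from 1/4*b**4 + 59/40*b**3 - 1207/360*b**2 - 232/15*b - 98/9 → 5/3*b**3 - 23/18*b**2 - 83/6*b - 98/9
  leading term b**3: subtract (-4)·g_3 from 5/3*b**3 - 23/18*b**2 - 83/6*b - 98/9 → 0
  remainder 0.

Every S-polynomial of the final basis reduces to 0, so we have a Gröbner basis.
Inter-reduce: drop elements whose leading term is divisible by another's, tail-reduce, and make monic.
Reduced Gröbner basis: {a - 5/12*b**2 + 1/4*b + 5/3, b**3 - 23/30*b**2 - 83/10*b - 98/15}.

Buchberger on the second generating set:
h_1 = 4*a - 5/3*b**2 + b + 20/3, LT = a.
h_2 = 42*a*b + 21*a - 35/3*b**2 - 70*b - 238/3, LT = a*b.

S(h_1,h_2): lcm = a*b. S = -1/2*a - 5/12*b**3 + 19/36*b**2 + 10/3*b + 17/9.
  leading term a: subtract (-1/8)·h_1 from -1/2*a - 5/12*b**3 + 19/36*b**2 + 10/3*b + 17/9 → -5/12*b**3 + 23/72*b**2 + 83/24*b + 49/18
  leading term b**3: no divisor's leading term divides it; move -5/12*b**3 to the remainder.
  leading term b**2: no divisor's leading term divides it; move 23/72*b**2 to the remainder.
  leading term b: no divisor's leading term divides it; move 83/24*b to the remainder.
  leading term 1: no divisor's leading term divides it; move 49/18 to the remainder.
  remainder -5/12*b**3 + 23/72*b**2 + 83/24*b + 49/18 ≠ 0; add k_3 = -5/12*b**3 + 23/72*b**2 + 83/24*b + 49/18 to the basis.

S(h_1,k_3): leading monomials are coprime, so the S-polynomial reduces to 0 (Buchberger's first criterion).
S(h_2,k_3): lcm = a*b**3. S = 19/15*a*b**2 + 83/10*a*b + 98/15*a - 5/18*b**4 - 5/3*b**3 - 17/9*b**2.
  leading term a*b**2: subtract (19/60*b**2)·h_1 from 19/15*a*b**2 + 83/10*a*b + 98/15*a - 5/18*b**4 - 5/3*b**3 - 17/9*b**2 → 83/10*a*b + 98/15*a + 1/4*b**4 - 119/60*b**3 - 4*b**2
  leading term a*b: subtract (83/40*b)·h_1 from 83/10*a*b + 98/15*a + 1/4*b**4 - 119/60*b**3 - 4*b**2 → 98/15*a + 1/4*b**4 + 59/40*b**3 - 243/40*b**2 - 83/6*b
  leading term a: subtract (49/30)·h_1 from 98/15*a + 1/4*b**4 + 59/40*b**3 - 243/40*b**2 - 83/6*b → 1/4*b**4 + 59/40*b**3 - 1207/360*b**2 - 232/15*b - 98/9
  leading term b**4: subtract (-3/5*b)·k_3 from 1/4*b**4 + 59/40*b**3 - 1207/360*b**2 - 232/15*b - 98/9 → 5/3*b**3 - 23/18*b**2 - 83/6*b - 98/9
  leading term b**3: subtract (-4)·k_3 from 5/3*b**3 - 23/18*b**2 - 83/6*b - 98/9 → 0
  remainder 0.

Every S-polynomial of the final basis reduces to 0, so we have a Gröbner basis.
Inter-reduce: drop elements whose leading term is divisible by another's, tail-reduce, and make monic.
Reduced Gröbner basis: {a - 5/12*b**2 + 1/4*b + 5/3, b**3 - 23/30*b**2 - 83/10*b - 98/15}.

The two bases agree; hence the ideals are identical.

Yes, the ideals are equal.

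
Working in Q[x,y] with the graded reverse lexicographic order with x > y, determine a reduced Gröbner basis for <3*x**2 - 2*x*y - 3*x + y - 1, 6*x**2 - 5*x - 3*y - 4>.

G = {x**2 - 5/6*x - 1/2*y - 2/3, x*y + 1/4*x - 5/4*y - 1/2, y**2 - 3/8*x + 13/24*y - 1/12}

f_1 = 3*x**2 - 2*x*y - 3*x + y - 1, LT = x**2.
f_2 = 6*x**2 - 5*x - 3*y - 4, LT = x**2.

S(f_1,f_2): lcm = x**2. S = -2/3*x*y - 1/6*x + 5/6*y + 1/3.
  leading term x*y: no divisor's leading term divides it; move -2/3*x*y to the remainder.
  leading term x: no divisor's leading term divides it; move -1/6*x to the remainder.
  leading term y: no divisor's leading term divides it; move 5/6*y to the remainder.
  leading term 1: no divisor's leading term divides it; move 1/3 to the remainder.
  remainder -2/3*x*y - 1/6*x + 5/6*y + 1/3 ≠ 0; add g_3 = -2/3*x*y - 1/6*x + 5/6*y + 1/3 to the basis.

S(f_1,g_3): lcm = x**2*y. S = -2/3*x*y**2 - 1/4*x**2 + 1/4*x*y + 1/3*y**2 + 1/2*x - 1/3*y.
  leading term x*y**2: subtract (y)·g_3 from -2/3*x*y**2 - 1/4*x**2 + 1/4*x*y + 1/3*y**2 + 1/2*x - 1/3*y → -1/4*x**2 + 5/12*x*y - 1/2*y**2 + 1/2*x - 2/3*y
  leading term x**2: subtract (-1/12)·f_1 from -1/4*x**2 + 5/12*x*y - 1/2*y**2 + 1/2*x - 2/3*y → 1/4*x*y - 1/2*y**2 + 1/4*x - 7/12*y - 1/12
  leading term x*y: subtract (-3/8)·g_3 from 1/4*x*y - 1/2*y**2 + 1/4*x - 7/12*y - 1/12 → -1/2*y**2 + 3/16*x - 13/48*y + 1/24
  leading term y**2: no divisor's leading term divides it; move -1/2*y**2 to the remainder.
  leading term x: no divisor's leading term divides it; move 3/16*x to the remainder.
  leading term y: no divisor's leading term divides it; move -13/48*y to the remainder.
  leading term 1: no divisor's leading term divides it; move 1/24 to the remainder.
  remainder -1/2*y**2 + 3/16*x - 13/48*y + 1/24 ≠ 0; add g_4 = -1/2*y**2 + 3/16*x - 13/48*y + 1/24 to the basis.

The other S-polynomials (S(f_2,g_3), S(f_1,g_4), S(f_2,g_4), S(g_3,g_4)) all reduce to 0 modulo the current basis, so we have a Gröbner basis.
Inter-reduce: drop elements whose leading term is divisible by another's, tail-reduce, and make monic.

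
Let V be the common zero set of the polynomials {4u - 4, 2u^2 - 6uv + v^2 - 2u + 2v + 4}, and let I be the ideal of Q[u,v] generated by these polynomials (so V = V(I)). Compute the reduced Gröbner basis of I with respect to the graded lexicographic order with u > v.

f_1 = 4u - 4, LT = u.
f_2 = 2u^2 - 6uv + v^2 - 2u + 2v + 4, LT = u^2.

S(f_1,f_2): lcm = u^2. S = 3uv - 1/2v^2 - v - 2.
  leading term uv: subtract (3/4v)·f_1 from 3uv - 1/2v^2 - v - 2 → -1/2v^2 + 2v - 2
  leading term v^2: no divisor's leading term divides it; move -1/2v^2 to the remainder.
  leading term v: no divisor's leading term divides it; move 2v to the remainder.
  leading term 1: no divisor's leading term divides it; move -2 to the remainder.
  remainder -1/2v^2 + 2v - 2 ≠ 0; add g_3 = -1/2v^2 + 2v - 2 to the basis.

S(f_1,g_3): leading monomials are coprime, so the S-polynomial reduces to 0 (Buchberger's first criterion).
S(f_2,g_3): leading monomials are coprime, so the S-polynomial reduces to 0 (Buchberger's first criterion).
Every S-polynomial of the final basis reduces to 0, so we have a Gröbner basis.
Inter-reduce: drop elements whose leading term is divisible by another's, tail-reduce, and make monic.

G = {v^2 - 4v + 4, u - 1}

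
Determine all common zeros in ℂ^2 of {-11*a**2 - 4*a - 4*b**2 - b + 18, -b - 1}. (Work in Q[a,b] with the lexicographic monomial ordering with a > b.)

Compute a lex Gröbner basis by Buchberger's algorithm.
f_1 = -11*a**2 - 4*a - 4*b**2 - b + 18, LT = a**2.
f_2 = -b - 1, LT = b.

The S-polynomials (S(f_1,f_2)) all reduce to 0 modulo the current basis, so we have a Gröbner basis.
Inter-reduce: drop elements whose leading term is divisible by another's, tail-reduce, and make monic.
Reduced Gröbner basis: {a**2 + 4/11*a - 15/11, b + 1}.

From the last basis element, b + 1 = 0, so b takes values in {-1}. Each choice, substituted upward through the basis, yields the corresponding point(s) of the solution set.
  b = -1: the earlier basis element becomes a**2 + 4/11*a - 15/11 = 0, giving a = -15/11, 1 — points (-15/11, -1), (1, -1).

{(-15/11, -1), (1, -1)}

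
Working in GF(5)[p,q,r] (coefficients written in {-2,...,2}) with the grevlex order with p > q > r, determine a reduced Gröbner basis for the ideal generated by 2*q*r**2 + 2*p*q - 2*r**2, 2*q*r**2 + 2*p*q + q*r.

f_1 = 2*q*r**2 + 2*p*q - 2*r**2, LT = q*r**2.
f_2 = 2*q*r**2 + 2*p*q + q*r, LT = q*r**2.

S(f_1,f_2): lcm = q*r**2. S = 2*q*r - r**2.
  leading term q*r: no divisor's leading term divides it; move 2*q*r to the remainder.
  leading term r**2: no divisor's leading term divides it; move -r**2 to the remainder.
  remainder 2*q*r - r**2 ≠ 0; add g_3 = 2*q*r - r**2 to the basis.

S(f_1,g_3): lcm = q*r**2. S = -2*r**3 + p*q - r**2.
  leading term r**3: no divisor's leading term divides it; move -2*r**3 to the remainder.
  leading term p*q: no divisor's leading term divides it; move p*q to the remainder.
  leading term r**2: no divisor's leading term divides it; move -r**2 to the remainder.
  remainder -2*r**3 + p*q - r**2 ≠ 0; add g_4 = -2*r**3 + p*q - r**2 to the basis.

S(f_2,g_3): lcm = q*r**2. S = -2*r**3 + p*q - 2*q*r.
  leading term r**3: subtract (1)·g_4 from -2*r**3 + p*q - 2*q*r → -2*q*r + r**2
  leading term q*r: subtract (-1)·g_3 from -2*q*r + r**2 → 0
  remainder 0.

S(f_1,g_4): lcm = q*r**3. S = -2*p*q**2 + p*q*r + 2*q*r**2 - r**3.
  leading term p*q**2: no divisor's leading term divides it; move -2*p*q**2 to the remainder.
  leading term p*q*r: subtract (-2*p)·g_3 from p*q*r + 2*q*r**2 - r**3 → -2*p*r**2 + 2*q*r**2 - r**3
  leading term p*r**2: no divisor's leading term divides it; move -2*p*r**2 to the remainder.
  leading term q*r**2: subtract (1)·f_1 from 2*q*r**2 - r**3 → -r**3 - 2*p*q + 2*r**2
  leading term r**3: subtract (-2)·g_4 from -r**3 - 2*p*q + 2*r**2 → 0
  remainder -2*p*q**2 - 2*p*r**2 ≠ 0; add g_5 = -2*p*q**2 - 2*p*r**2 to the basis.

S(f_2,g_4): lcm = q*r**3. S = -2*p*q**2 + p*q*r.
  leading term p*q**2: subtract (1)·g_5 from -2*p*q**2 + p*q*r → p*q*r + 2*p*r**2
  leading term p*q*r: subtract (-2*p)·g_3 from p*q*r + 2*p*r**2 → 0
  remainder 0.

S(g_3,g_4): lcm = q*r**3. S = 2*r**4 - 2*p*q**2 + 2*q*r**2.
  leading term r**4: subtract (-r)·g_4 from 2*r**4 - 2*p*q**2 + 2*q*r**2 → -2*p*q**2 + p*q*r + 2*q*r**2 - r**3
  leading term p*q**2: subtract (1)·g_5 from -2*p*q**2 + p*q*r + 2*q*r**2 - r**3 → p*q*r + 2*p*r**2 + 2*q*r**2 - r**3
  leading term p*q*r: subtract (-2*p)·g_3 from p*q*r + 2*p*r**2 + 2*q*r**2 - r**3 → 2*q*r**2 - r**3
  leading term q*r**2: subtract (1)·f_1 from 2*q*r**2 - r**3 → -r**3 - 2*p*q + 2*r**2
  leading term r**3: subtract (-2)·g_4 from -r**3 - 2*p*q + 2*r**2 → 0
  remainder 0.

S(f_1,g_5): lcm = p*q**2*r**2. S = -p*r**4 + p**2*q**2 - p*q*r**2.
  leading term p*r**4: subtract (-2*p*r)·g_4 from -p*r**4 + p**2*q**2 - p*q*r**2 → p**2*q**2 + 2*p**2*q*r - p*q*r**2 - 2*p*r**3
  leading term p**2*q**2: subtract (2*p)·g_5 from p**2*q**2 + 2*p**2*q*r - p*q*r**2 - 2*p*r**3 → 2*p**2*q*r - p**2*r**2 - p*q*r**2 - 2*p*r**3
  leading term p**2*q*r: subtract (p**2)·g_3 from 2*p**2*q*r - p**2*r**2 - p*q*r**2 - 2*p*r**3 → -p*q*r**2 - 2*p*r**3
  leading term p*q*r**2: subtract (2*p)·f_1 from -p*q*r**2 - 2*p*r**3 → -2*p*r**3 + p**2*q - p*r**2
  leading term p*r**3: subtract (p)·g_4 from -2*p*r**3 + p**2*q - p*r**2 → 0
  remainder 0.

S(f_2,g_5): lcm = p*q**2*r**2. S = -p*r**4 + p**2*q**2 - 2*p*q**2*r.
  leading term p*r**4: subtract (-2*p*r)·g_4 from -p*r**4 + p**2*q**2 - 2*p*q**2*r → p**2*q**2 + 2*p**2*q*r - 2*p*q**2*r - 2*p*r**3
  leading term p**2*q**2: subtract (2*p)·g_5 from p**2*q**2 + 2*p**2*q*r - 2*p*q**2*r - 2*p*r**3 → 2*p**2*q*r - 2*p*q**2*r - p**2*r**2 - 2*p*r**3
  leading term p**2*q*r: subtract (p**2)·g_3 from 2*p**2*q*r - 2*p*q**2*r - p**2*r**2 - 2*p*r**3 → -2*p*q**2*r - 2*p*r**3
  leading term p*q**2*r: subtract (-p*q)·g_3 from -2*p*q**2*r - 2*p*r**3 → -p*q*r**2 - 2*p*r**3
  leading term p*q*r**2: subtract (2*p)·f_1 from -p*q*r**2 - 2*p*r**3 → -2*p*r**3 + p**2*q - p*r**2
  leading term p*r**3: subtract (p)·g_4 from -2*p*r**3 + p**2*q - p*r**2 → 0
  remainder 0.

S(g_3,g_5): lcm = p*q**2*r. S = 2*p*q*r**2 - p*r**3.
  leading term p*q*r**2: subtract (p)·f_1 from 2*p*q*r**2 - p*r**3 → -p*r**3 - 2*p**2*q + 2*p*r**2
  leading term p*r**3: subtract (-2*p)·g_4 from -p*r**3 - 2*p**2*q + 2*p*r**2 → 0
  remainder 0.

S(g_4,g_5): leading monomials are coprime, so the S-polynomial reduces to 0 (Buchberger's first criterion).
Every S-polynomial of the final basis reduces to 0, so we have a Gröbner basis.
Inter-reduce: drop elements whose leading term is divisible by another's, tail-reduce, and make monic.

G = {p*q**2 + p*r**2, r**3 + 2*p*q - 2*r**2, q*r + 2*r**2}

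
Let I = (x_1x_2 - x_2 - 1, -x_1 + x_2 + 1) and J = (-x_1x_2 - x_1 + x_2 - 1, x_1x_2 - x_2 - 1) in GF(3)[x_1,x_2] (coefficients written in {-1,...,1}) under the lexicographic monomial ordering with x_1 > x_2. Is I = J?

No, the ideals differ.

Equality of ideals is decidable: compute both reduced Gröbner bases (unique for the ordering) and check whether they agree.
Buchberger on the first generating set:
f_1 = x_1x_2 - x_2 - 1, LT = x_1x_2.
f_2 = -x_1 + x_2 + 1, LT = x_1.

S(f_1,f_2): lcm = x_1x_2. S = x_2^2 - 1.
  leading term x_2^2: no divisor's leading term divides it; move x_2^2 to the remainder.
  leading term 1: no divisor's leading term divides it; move -1 to the remainder.
  remainder x_2^2 - 1 ≠ 0; add g_3 = x_2^2 - 1 to the basis.

The other S-polynomials (S(f_1,g_3), S(f_2,g_3)) all reduce to 0 modulo the current basis, so we have a Gröbner basis.
Inter-reduce: drop elements whose leading term is divisible by another's, tail-reduce, and make monic.
Reduced Gröbner basis: {x_1 - x_2 - 1, x_2^2 - 1}.

Buchberger on the second generating set:
h_1 = -x_1x_2 - x_1 + x_2 - 1, LT = x_1x_2.
h_2 = x_1x_2 - x_2 - 1, LT = x_1x_2.

S(h_1,h_2): lcm = x_1x_2. S = x_1 - 1.
  leading term x_1: no divisor's leading term divides it; move x_1 to the remainder.
  leading term 1: no divisor's leading term divides it; move -1 to the remainder.
  remainder x_1 - 1 ≠ 0; add k_3 = x_1 - 1 to the basis.

S(h_1,k_3): lcm = x_1x_2. S = x_1 + 1.
  leading term x_1: subtract (1)·k_3 from x_1 + 1 → -1
  leading term 1: no divisor's leading term divides it; move -1 to the remainder.
  remainder -1 ≠ 0; add k_4 = -1 to the basis.

The other S-polynomials (S(h_2,k_3), S(h_1,k_4), S(h_2,k_4), S(k_3,k_4)) all reduce to 0 modulo the current basis, so we have a Gröbner basis.
Inter-reduce: drop elements whose leading term is divisible by another's, tail-reduce, and make monic.
Reduced Gröbner basis: {1}.

The bases are distinct; the ideals are different.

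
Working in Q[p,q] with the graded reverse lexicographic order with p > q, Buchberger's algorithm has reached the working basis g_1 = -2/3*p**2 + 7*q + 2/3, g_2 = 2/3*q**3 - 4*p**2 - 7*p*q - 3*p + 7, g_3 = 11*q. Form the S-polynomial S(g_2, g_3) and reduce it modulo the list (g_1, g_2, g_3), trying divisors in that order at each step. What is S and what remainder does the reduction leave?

S(g_2, g_3) = -6*p**2 - 21/2*p*q - 9/2*p + 21/2; remainder on division = -9/2*p + 9/2.

lcm(LM(g_2), LM(g_3)) = q**3.
S = (lcm/LT(g_2))·g_2 − (lcm/LT(g_3))·g_3 = -6*p**2 - 21/2*p*q - 9/2*p + 21/2.
Reduce S modulo (g_1, g_2, g_3) in that order:
  leading term p**2: subtract (9)·g_1 from -6*p**2 - 21/2*p*q - 9/2*p + 21/2 → -21/2*p*q - 9/2*p - 63*q + 9/2
  leading term p*q: subtract (-21/22*p)·g_3 from -21/2*p*q - 9/2*p - 63*q + 9/2 → -9/2*p - 63*q + 9/2
  leading term p: no divisor's leading term divides it; move -9/2*p to the remainder.
  leading term q: subtract (-63/11)·g_3 from -63*q + 9/2 → 9/2
  leading term 1: no divisor's leading term divides it; move 9/2 to the remainder.
The remainder -9/2*p + 9/2 is nonzero, so it would be added as the next basis element.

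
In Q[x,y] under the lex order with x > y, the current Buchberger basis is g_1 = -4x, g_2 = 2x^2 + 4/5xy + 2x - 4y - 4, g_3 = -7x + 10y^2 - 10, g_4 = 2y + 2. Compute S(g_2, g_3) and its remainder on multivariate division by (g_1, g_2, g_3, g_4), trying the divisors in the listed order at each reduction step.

lcm(LM(g_2), LM(g_3)) = x^2.
S = (lcm/LT(g_2))·g_2 − (lcm/LT(g_3))·g_3 = 10/7xy^2 + 2/5xy - 3/7x - 2y - 2.
Reduce S modulo (g_1, g_2, g_3, g_4) in that order:
  leading term xy^2: subtract (-5/14y^2)·g_1 from 10/7xy^2 + 2/5xy - 3/7x - 2y - 2 → 2/5xy - 3/7x - 2y - 2
  leading term xy: subtract (-1/10y)·g_1 from 2/5xy - 3/7x - 2y - 2 → -3/7x - 2y - 2
  leading term x: subtract (3/28)·g_1 from -3/7x - 2y - 2 → -2y - 2
  leading term y: subtract (-1)·g_4 from -2y - 2 → 0
The remainder is 0, so this S-polynomial contributes no new basis element.
An S-polynomial is built so that the two leading terms cancel; whether anything survives reduction is exactly the Gröbner-basis criterion.

S(g_2, g_3) = 10/7xy^2 + 2/5xy - 3/7x - 2y - 2; remainder on division = 0.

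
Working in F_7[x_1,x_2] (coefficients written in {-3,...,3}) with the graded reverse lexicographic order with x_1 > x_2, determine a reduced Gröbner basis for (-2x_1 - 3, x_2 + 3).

f_1 = -2x_1 - 3, LT = x_1.
f_2 = x_2 + 3, LT = x_2.

The S-polynomials (S(f_1,f_2)) all reduce to 0 modulo the current basis, so we have a Gröbner basis.

G = {x_1 - 2, x_2 + 3}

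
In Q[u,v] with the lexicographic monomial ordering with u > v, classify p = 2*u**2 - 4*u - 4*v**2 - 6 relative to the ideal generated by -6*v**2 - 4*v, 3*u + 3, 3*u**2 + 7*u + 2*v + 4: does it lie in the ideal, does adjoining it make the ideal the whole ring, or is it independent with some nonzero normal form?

2*u**2 - 4*u - 4*v**2 - 6 lies in I (it reduces to 0).

First compute the reduced Gröbner basis of I by Buchberger's algorithm.
f_1 = -6*v**2 - 4*v, LT = v**2.
f_2 = 3*u + 3, LT = u.
f_3 = 3*u**2 + 7*u + 2*v + 4, LT = u**2.

S(f_1,f_2): leading monomials are coprime, so the S-polynomial reduces to 0 (Buchberger's first criterion).
S(f_1,f_3): leading monomials are coprime, so the S-polynomial reduces to 0 (Buchberger's first criterion).
S(f_2,f_3): lcm = u**2. S = -4/3*u - 2/3*v - 4/3.
  leading term u: subtract (-4/9)·f_2 from -4/3*u - 2/3*v - 4/3 → -2/3*v
  leading term v: no divisor's leading term divides it; move -2/3*v to the remainder.
  remainder -2/3*v ≠ 0; add h_4 = -2/3*v to the basis.

S(f_1,h_4): lcm = v**2. S = 2/3*v.
  leading term v: subtract (-1)·h_4 from 2/3*v → 0
  remainder 0.

S(f_2,h_4): leading monomials are coprime, so the S-polynomial reduces to 0 (Buchberger's first criterion).
S(f_3,h_4): leading monomials are coprime, so the S-polynomial reduces to 0 (Buchberger's first criterion).
Every S-polynomial of the final basis reduces to 0, so we have a Gröbner basis.
Inter-reduce: drop elements whose leading term is divisible by another's, tail-reduce, and make monic.
Reduced Gröbner basis: {u + 1, v}.
Label its elements g_1 = u + 1, g_2 = v.

Reduce p = 2*u**2 - 4*u - 4*v**2 - 6 modulo G:
  leading term u**2: subtract (2*u)·g_1 from 2*u**2 - 4*u - 4*v**2 - 6 → -6*u - 4*v**2 - 6
  leading term u: subtract (-6)·g_1 from -6*u - 4*v**2 - 6 → -4*v**2
  leading term v**2: subtract (-4*v)·g_2 from -4*v**2 → 0
  normal form = 0.
Since the normal form is 0, p ∈ I.

The remainder on division by a Gröbner basis is unique — it is the normal form.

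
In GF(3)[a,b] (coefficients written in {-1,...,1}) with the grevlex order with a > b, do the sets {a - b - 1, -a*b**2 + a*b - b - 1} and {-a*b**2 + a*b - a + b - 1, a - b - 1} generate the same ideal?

No, the ideals differ.

Since reduced Gröbner bases are canonical representatives of ideals under a given ordering, it suffices to compute and compare them.
Buchberger on the first generating set:
f_1 = a - b - 1, LT = a.
f_2 = -a*b**2 + a*b - b - 1, LT = a*b**2.

S(f_1,f_2): lcm = a*b**2. S = -b**3 + a*b - b**2 - b - 1.
  reduce S modulo (f_1, f_2):
  remainder -b**3 - 1 ≠ 0; add g_3 = -b**3 - 1 to the basis.

The other S-polynomials (S(f_1,g_3), S(f_2,g_3)) all reduce to 0 modulo the current basis, so we have a Gröbner basis.
Inter-reduce: drop elements whose leading term is divisible by another's, tail-reduce, and make monic.
Reduced Gröbner basis: {b**3 + 1, a - b - 1}.

Buchberger on the second generating set:
h_1 = -a*b**2 + a*b - a + b - 1, LT = a*b**2.
h_2 = a - b - 1, LT = a.

S(h_1,h_2): lcm = a*b**2. S = b**3 - a*b + b**2 + a - b + 1.
  reduce S modulo (h_1, h_2):
  remainder b**3 - b - 1 ≠ 0; add k_3 = b**3 - b - 1 to the basis.

The other S-polynomials (S(h_1,k_3), S(h_2,k_3)) all reduce to 0 modulo the current basis, so we have a Gröbner basis.
Inter-reduce: drop elements whose leading term is divisible by another's, tail-reduce, and make monic.
Reduced Gröbner basis: {b**3 - b - 1, a - b - 1}.

These differ, so the ideals are not equal.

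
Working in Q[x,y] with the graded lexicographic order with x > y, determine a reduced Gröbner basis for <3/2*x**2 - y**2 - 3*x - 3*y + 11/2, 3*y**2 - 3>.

G = {x**2 - 2*x - 2*y + 3, y**2 - 1}

f_1 = 3/2*x**2 - y**2 - 3*x - 3*y + 11/2, LT = x**2.
f_2 = 3*y**2 - 3, LT = y**2.

S(f_1,f_2): leading monomials are coprime, so the S-polynomial reduces to 0 (Buchberger's first criterion).
Every S-polynomial of the final basis reduces to 0, so we have a Gröbner basis.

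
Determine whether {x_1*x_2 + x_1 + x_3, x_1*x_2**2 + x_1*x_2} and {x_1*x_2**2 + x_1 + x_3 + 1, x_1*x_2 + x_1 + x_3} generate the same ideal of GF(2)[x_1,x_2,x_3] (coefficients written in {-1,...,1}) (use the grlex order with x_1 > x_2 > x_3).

No, the ideals differ.

For a fixed monomial order, each ideal has a unique reduced Gröbner basis; comparing bases decides equality.
Buchberger on the first generating set:
f_1 = x_1*x_2 + x_1 + x_3, LT = x_1*x_2.
f_2 = x_1*x_2**2 + x_1*x_2, LT = x_1*x_2**2.

S(f_1,f_2): lcm = x_1*x_2**2. S = x_2*x_3.
  leading term x_2*x_3: no divisor's leading term divides it; move x_2*x_3 to the remainder.
  remainder x_2*x_3 ≠ 0; add g_3 = x_2*x_3 to the basis.

S(f_1,g_3): lcm = x_1*x_2*x_3. S = x_1*x_3 + x_3**2.
  leading term x_1*x_3: no divisor's leading term divides it; move x_1*x_3 to the remainder.
  leading term x_3**2: no divisor's leading term divides it; move x_3**2 to the remainder.
  remainder x_1*x_3 + x_3**2 ≠ 0; add g_4 = x_1*x_3 + x_3**2 to the basis.

S(f_2,g_3): lcm = x_1*x_2**2*x_3. S = x_1*x_2*x_3.
  leading term x_1*x_2*x_3: subtract (x_3)·f_1 from x_1*x_2*x_3 → x_1*x_3 + x_3**2
  leading term x_1*x_3: subtract (1)·g_4 from x_1*x_3 + x_3**2 → 0
  remainder 0.

S(f_1,g_4): lcm = x_1*x_2*x_3. S = x_2*x_3**2 + x_1*x_3 + x_3**2.
  leading term x_2*x_3**2: subtract (x_3)·g_3 from x_2*x_3**2 + x_1*x_3 + x_3**2 → x_1*x_3 + x_3**2
  leading term x_1*x_3: subtract (1)·g_4 from x_1*x_3 + x_3**2 → 0
  remainder 0.

S(f_2,g_4): lcm = x_1*x_2**2*x_3. S = x_2**2*x_3**2 + x_1*x_2*x_3.
  leading term x_2**2*x_3**2: subtract (x_2*x_3)·g_3 from x_2**2*x_3**2 + x_1*x_2*x_3 → x_1*x_2*x_3
  leading term x_1*x_2*x_3: subtract (x_3)·f_1 from x_1*x_2*x_3 → x_1*x_3 + x_3**2
  leading term x_1*x_3: subtract (1)·g_4 from x_1*x_3 + x_3**2 → 0
  remainder 0.

S(g_3,g_4): lcm = x_1*x_2*x_3. S = x_2*x_3**2.
  leading term x_2*x_3**2: subtract (x_3)·g_3 from x_2*x_3**2 → 0
  remainder 0.

Every S-polynomial of the final basis reduces to 0, so we have a Gröbner basis.
Inter-reduce: drop elements whose leading term is divisible by another's, tail-reduce, and make monic.
Reduced Gröbner basis: {x_1*x_2 + x_1 + x_3, x_1*x_3 + x_3**2, x_2*x_3}.

Buchberger on the second generating set:
h_1 = x_1*x_2**2 + x_1 + x_3 + 1, LT = x_1*x_2**2.
h_2 = x_1*x_2 + x_1 + x_3, LT = x_1*x_2.

S(h_1,h_2): lcm = x_1*x_2**2. S = x_1*x_2 + x_2*x_3 + x_1 + x_3 + 1.
  leading term x_1*x_2: subtract (1)·h_2 from x_1*x_2 + x_2*x_3 + x_1 + x_3 + 1 → x_2*x_3 + 1
  leading term x_2*x_3: no divisor's leading term divides it; move x_2*x_3 to the remainder.
  leading term 1: no divisor's leading term divides it; move 1 to the remainder.
  remainder x_2*x_3 + 1 ≠ 0; add k_3 = x_2*x_3 + 1 to the basis.

S(h_1,k_3): lcm = x_1*x_2**2*x_3. S = x_1*x_2 + x_1*x_3 + x_3**2 + x_3.
  leading term x_1*x_2: subtract (1)·h_2 from x_1*x_2 + x_1*x_3 + x_3**2 + x_3 → x_1*x_3 + x_3**2 + x_1
  leading term x_1*x_3: no divisor's leading term divides it; move x_1*x_3 to the remainder.
  leading term x_3**2: no divisor's leading term divides it; move x_3**2 to the remainder.
  leading term x_1: no divisor's leading term divides it; move x_1 to the remainder.
  remainder x_1*x_3 + x_3**2 + x_1 ≠ 0; add k_4 = x_1*x_3 + x_3**2 + x_1 to the basis.

S(h_2,k_3): lcm = x_1*x_2*x_3. S = x_1*x_3 + x_3**2 + x_1.
  leading term x_1*x_3: subtract (1)·k_4 from x_1*x_3 + x_3**2 + x_1 → 0
  remainder 0.

S(h_1,k_4): lcm = x_1*x_2**2*x_3. S = x_2**2*x_3**2 + x_1*x_2**2 + x_1*x_3 + x_3**2 + x_3.
  leading term x_2**2*x_3**2: subtract (x_2*x_3)·k_3 from x_2**2*x_3**2 + x_1*x_2**2 + x_1*x_3 + x_3**2 + x_3 → x_1*x_2**2 + x_1*x_3 + x_2*x_3 + x_3**2 + x_3
  leading term x_1*x_2**2: subtract (1)·h_1 from x_1*x_2**2 + x_1*x_3 + x_2*x_3 + x_3**2 + x_3 → x_1*x_3 + x_2*x_3 + x_3**2 + x_1 + 1
  leading term x_1*x_3: subtract (1)·k_4 from x_1*x_3 + x_2*x_3 + x_3**2 + x_1 + 1 → x_2*x_3 + 1
  leading term x_2*x_3: subtract (1)·k_3 from x_2*x_3 + 1 → 0
  remainder 0.

S(h_2,k_4): lcm = x_1*x_2*x_3. S = x_2*x_3**2 + x_1*x_2 + x_1*x_3 + x_3**2.
  leading term x_2*x_3**2: subtract (x_3)·k_3 from x_2*x_3**2 + x_1*x_2 + x_1*x_3 + x_3**2 → x_1*x_2 + x_1*x_3 + x_3**2 + x_3
  leading term x_1*x_2: subtract (1)·h_2 from x_1*x_2 + x_1*x_3 + x_3**2 + x_3 → x_1*x_3 + x_3**2 + x_1
  leading term x_1*x_3: subtract (1)·k_4 from x_1*x_3 + x_3**2 + x_1 → 0
  remainder 0.

S(k_3,k_4): lcm = x_1*x_2*x_3. S = x_2*x_3**2 + x_1*x_2 + x_1.
  leading term x_2*x_3**2: subtract (x_3)·k_3 from x_2*x_3**2 + x_1*x_2 + x_1 → x_1*x_2 + x_1 + x_3
  leading term x_1*x_2: subtract (1)·h_2 from x_1*x_2 + x_1 + x_3 → 0
  remainder 0.

Every S-polynomial of the final basis reduces to 0, so we have a Gröbner basis.
Inter-reduce: drop elements whose leading term is divisible by another's, tail-reduce, and make monic.
Reduced Gröbner basis: {x_1*x_2 + x_1 + x_3, x_1*x_3 + x_3**2 + x_1, x_2*x_3 + 1}.

The bases are distinct; the ideals are different.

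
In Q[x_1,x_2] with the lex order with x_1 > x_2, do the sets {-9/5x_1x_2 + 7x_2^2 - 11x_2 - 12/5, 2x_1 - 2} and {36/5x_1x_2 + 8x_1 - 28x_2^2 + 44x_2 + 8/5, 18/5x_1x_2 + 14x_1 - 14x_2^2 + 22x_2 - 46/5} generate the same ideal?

Equality of ideals is decidable: compute both reduced Gröbner bases (unique for the ordering) and check whether they agree.
Buchberger on the first generating set:
f_1 = -9/5x_1x_2 + 7x_2^2 - 11x_2 - 12/5, LT = x_1x_2.
f_2 = 2x_1 - 2, LT = x_1.

S(f_1,f_2): lcm = x_1x_2. S = -35/9x_2^2 + 64/9x_2 + 4/3.
  leading term x_2^2: no divisor's leading term divides it; move -35/9x_2^2 to the remainder.
  leading term x_2: no divisor's leading term divides it; move 64/9x_2 to the remainder.
  leading term 1: no divisor's leading term divides it; move 4/3 to the remainder.
  remainder -35/9x_2^2 + 64/9x_2 + 4/3 ≠ 0; add g_3 = -35/9x_2^2 + 64/9x_2 + 4/3 to the basis.

The other S-polynomials (S(f_1,g_3), S(f_2,g_3)) all reduce to 0 modulo the current basis, so we have a Gröbner basis.
Inter-reduce: drop elements whose leading term is divisible by another's, tail-reduce, and make monic.
Reduced Gröbner basis: {x_1 - 1, x_2^2 - 64/35x_2 - 12/35}.

Buchberger on the second generating set:
h_1 = 36/5x_1x_2 + 8x_1 - 28x_2^2 + 44x_2 + 8/5, LT = x_1x_2.
h_2 = 18/5x_1x_2 + 14x_1 - 14x_2^2 + 22x_2 - 46/5, LT = x_1x_2.

S(h_1,h_2): lcm = x_1x_2. S = -25/9x_1 + 25/9.
  leading term x_1: no divisor's leading term divides it; move -25/9x_1 to the remainder.
  leading term 1: no divisor's leading term divides it; move 25/9 to the remainder.
  remainder -25/9x_1 + 25/9 ≠ 0; add k_3 = -25/9x_1 + 25/9 to the basis.

S(h_1,k_3): lcm = x_1x_2. S = 10/9x_1 - 35/9x_2^2 + 64/9x_2 + 2/9.
  leading term x_1: subtract (-2/5)·k_3 from 10/9x_1 - 35/9x_2^2 + 64/9x_2 + 2/9 → -35/9x_2^2 + 64/9x_2 + 4/3
  leading term x_2^2: no divisor's leading term divides it; move -35/9x_2^2 to the remainder.
  leading term x_2: no divisor's leading term divides it; move 64/9x_2 to the remainder.
  leading term 1: no divisor's leading term divides it; move 4/3 to the remainder.
  remainder -35/9x_2^2 + 64/9x_2 + 4/3 ≠ 0; add k_4 = -35/9x_2^2 + 64/9x_2 + 4/3 to the basis.

The other S-polynomials (S(h_2,k_3), S(h_1,k_4), S(h_2,k_4), S(k_3,k_4)) all reduce to 0 modulo the current basis, so we have a Gröbner basis.
Inter-reduce: drop elements whose leading term is divisible by another's, tail-reduce, and make monic.
Reduced Gröbner basis: {x_1 - 1, x_2^2 - 64/35x_2 - 12/35}.

Same reduced basis, so the two generating sets span the same ideal.

Yes, the ideals are equal.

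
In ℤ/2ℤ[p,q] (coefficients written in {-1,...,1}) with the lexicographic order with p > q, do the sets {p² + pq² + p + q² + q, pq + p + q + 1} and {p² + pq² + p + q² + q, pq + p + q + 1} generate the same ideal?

Since reduced Gröbner bases are canonical representatives of ideals under a given ordering, it suffices to compute and compare them.
Buchberger on the first generating set:
f_1 = p² + pq² + p + q² + q, LT = p².
f_2 = pq + p + q + 1, LT = pq.

S(f_1,f_2): lcm = p²q. S = p² + pq³ + p + q³ + q².
  reduce S modulo (f_1, f_2):
  remainder q² + q ≠ 0; add g_3 = q² + q to the basis.

The other S-polynomials (S(f_1,g_3), S(f_2,g_3)) all reduce to 0 modulo the current basis, so we have a Gröbner basis.
Inter-reduce: drop elements whose leading term is divisible by another's, tail-reduce, and make monic.
Reduced Gröbner basis: {p² + q + 1, pq + p + q + 1, q² + q}.

Buchberger on the second generating set:
h_1 = p² + pq² + p + q² + q, LT = p².
h_2 = pq + p + q + 1, LT = pq.

S(h_1,h_2): lcm = p²q. S = p² + pq³ + p + q³ + q².
  reduce S modulo (h_1, h_2):
  remainder q² + q ≠ 0; add k_3 = q² + q to the basis.

The other S-polynomials (S(h_1,k_3), S(h_2,k_3)) all reduce to 0 modulo the current basis, so we have a Gröbner basis.
Inter-reduce: drop elements whose leading term is divisible by another's, tail-reduce, and make monic.
Reduced Gröbner basis: {p² + q + 1, pq + p + q + 1, q² + q}.

Same reduced basis, so the two generating sets span the same ideal.

Yes, the ideals are equal.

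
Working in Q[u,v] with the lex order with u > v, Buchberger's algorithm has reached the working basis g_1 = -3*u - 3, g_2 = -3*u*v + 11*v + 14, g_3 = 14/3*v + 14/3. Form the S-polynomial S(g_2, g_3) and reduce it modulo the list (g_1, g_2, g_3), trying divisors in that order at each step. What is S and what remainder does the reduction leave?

lcm(LM(g_2), LM(g_3)) = u*v.
S = (lcm/LT(g_2))·g_2 − (lcm/LT(g_3))·g_3 = -u - 11/3*v - 14/3.
Reduce S modulo (g_1, g_2, g_3) in that order:
  leading term u: subtract (1/3)·g_1 from -u - 11/3*v - 14/3 → -11/3*v - 11/3
  leading term v: subtract (-11/14)·g_3 from -11/3*v - 11/3 → 0
The remainder is 0, so this S-polynomial contributes no new basis element.

S(g_2, g_3) = -u - 11/3*v - 14/3; remainder on division = 0.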